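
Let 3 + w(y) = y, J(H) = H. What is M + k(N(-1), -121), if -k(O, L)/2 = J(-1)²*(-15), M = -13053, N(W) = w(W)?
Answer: -13023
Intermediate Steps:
w(y) = -3 + y
N(W) = -3 + W
k(O, L) = 30 (k(O, L) = -2*(-1)²*(-15) = -2*(-15) = 30)
M + k(N(-1), -121) = -13053 + 30 = -13023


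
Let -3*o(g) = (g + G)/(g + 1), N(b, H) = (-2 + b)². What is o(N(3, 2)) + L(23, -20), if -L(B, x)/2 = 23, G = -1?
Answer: -46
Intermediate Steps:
L(B, x) = -46 (L(B, x) = -2*23 = -46)
o(g) = -(-1 + g)/(3*(1 + g)) (o(g) = -(g - 1)/(3*(g + 1)) = -(-1 + g)/(3*(1 + g)))
o(N(3, 2)) + L(23, -20) = (1 - (-2 + 3)²)/(3*(1 + (-2 + 3)²)) - 46 = (1 - 1*1²)/(3*(1 + 1²)) - 46 = (1 - 1*1)/(3*(1 + 1)) - 46 = (⅓)*(1 - 1)/2 - 46 = (⅓)*(½)*0 - 46 = 0 - 46 = -46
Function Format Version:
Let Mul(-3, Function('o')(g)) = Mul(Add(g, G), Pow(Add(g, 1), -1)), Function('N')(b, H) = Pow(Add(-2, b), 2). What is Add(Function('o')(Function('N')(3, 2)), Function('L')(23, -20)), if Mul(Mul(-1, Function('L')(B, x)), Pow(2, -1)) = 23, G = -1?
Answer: -46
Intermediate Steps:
Function('L')(B, x) = -46 (Function('L')(B, x) = Mul(-2, 23) = -46)
Function('o')(g) = Mul(Rational(-1, 3), Pow(Add(1, g), -1), Add(-1, g)) (Function('o')(g) = Mul(Rational(-1, 3), Mul(Add(g, -1), Pow(Add(g, 1), -1))) = Mul(Rational(-1, 3), Mul(Add(-1, g), Pow(Add(1, g), -1))) = Mul(Rational(-1, 3), Mul(Pow(Add(1, g), -1), Add(-1, g))) = Mul(Rational(-1, 3), Pow(Add(1, g), -1), Add(-1, g)))
Add(Function('o')(Function('N')(3, 2)), Function('L')(23, -20)) = Add(Mul(Rational(1, 3), Pow(Add(1, Pow(Add(-2, 3), 2)), -1), Add(1, Mul(-1, Pow(Add(-2, 3), 2)))), -46) = Add(Mul(Rational(1, 3), Pow(Add(1, Pow(1, 2)), -1), Add(1, Mul(-1, Pow(1, 2)))), -46) = Add(Mul(Rational(1, 3), Pow(Add(1, 1), -1), Add(1, Mul(-1, 1))), -46) = Add(Mul(Rational(1, 3), Pow(2, -1), Add(1, -1)), -46) = Add(Mul(Rational(1, 3), Rational(1, 2), 0), -46) = Add(0, -46) = -46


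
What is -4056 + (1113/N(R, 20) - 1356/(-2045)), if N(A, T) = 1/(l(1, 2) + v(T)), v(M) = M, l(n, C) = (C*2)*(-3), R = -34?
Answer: 9915516/2045 ≈ 4848.7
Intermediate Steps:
l(n, C) = -6*C (l(n, C) = (2*C)*(-3) = -6*C)
N(A, T) = 1/(-12 + T) (N(A, T) = 1/(-6*2 + T) = 1/(-12 + T))
-4056 + (1113/N(R, 20) - 1356/(-2045)) = -4056 + (1113/(1/(-12 + 20)) - 1356/(-2045)) = -4056 + (1113/(1/8) - 1356*(-1/2045)) = -4056 + (1113/(⅛) + 1356/2045) = -4056 + (1113*8 + 1356/2045) = -4056 + (8904 + 1356/2045) = -4056 + 18210036/2045 = 9915516/2045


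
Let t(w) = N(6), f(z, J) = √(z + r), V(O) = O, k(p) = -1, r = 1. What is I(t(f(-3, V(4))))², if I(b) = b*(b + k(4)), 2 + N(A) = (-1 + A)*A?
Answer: 571536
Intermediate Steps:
N(A) = -2 + A*(-1 + A) (N(A) = -2 + (-1 + A)*A = -2 + A*(-1 + A))
f(z, J) = √(1 + z) (f(z, J) = √(z + 1) = √(1 + z))
t(w) = 28 (t(w) = -2 + 6² - 1*6 = -2 + 36 - 6 = 28)
I(b) = b*(-1 + b) (I(b) = b*(b - 1) = b*(-1 + b))
I(t(f(-3, V(4))))² = (28*(-1 + 28))² = (28*27)² = 756² = 571536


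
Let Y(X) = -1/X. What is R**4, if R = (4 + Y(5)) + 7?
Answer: 8503056/625 ≈ 13605.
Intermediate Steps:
R = 54/5 (R = (4 - 1/5) + 7 = 19/5 + 7 = 54/5 ≈ 10.800)
R**4 = (54/5)**4 = 8503056/625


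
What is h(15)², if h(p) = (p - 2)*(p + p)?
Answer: 152100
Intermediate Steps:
h(p) = 2*p*(-2 + p) (h(p) = (-2 + p)*(2*p) = 2*p*(-2 + p))
h(15)² = (2*15*(-2 + 15))² = (2*15*13)² = 390² = 152100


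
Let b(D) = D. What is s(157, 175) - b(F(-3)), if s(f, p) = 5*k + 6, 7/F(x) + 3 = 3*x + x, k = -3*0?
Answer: 97/15 ≈ 6.4667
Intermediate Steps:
k = 0
F(x) = 7/(-3 + 4*x) (F(x) = 7/(-3 + (3*x + x)) = 7/(-3 + 4*x))
s(f, p) = 6 (s(f, p) = 5*0 + 6 = 0 + 6 = 6)
s(157, 175) - b(F(-3)) = 6 - 7/(-3 + 4*(-3)) = 6 - 7/(-3 - 12) = 6 - 7/(-15) = 6 - 7*(-1)/15 = 6 - 1*(-7/15) = 6 + 7/15 = 97/15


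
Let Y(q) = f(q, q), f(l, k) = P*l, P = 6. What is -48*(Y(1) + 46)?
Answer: -2496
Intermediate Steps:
f(l, k) = 6*l
Y(q) = 6*q
-48*(Y(1) + 46) = -48*(6*1 + 46) = -48*(6 + 46) = -48*52 = -2496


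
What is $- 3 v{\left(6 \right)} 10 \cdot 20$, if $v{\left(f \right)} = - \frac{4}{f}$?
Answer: $400$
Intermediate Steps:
$- 3 v{\left(6 \right)} 10 \cdot 20 = - 3 - \frac{4}{6} \cdot 10 \cdot 20 = - 3 \left(-4\right) \frac{1}{6} \cdot 10 \cdot 20 = - 3 \left(\left(- \frac{2}{3}\right) 10\right) 20 = \left(-3\right) \left(- \frac{20}{3}\right) 20 = 20 \cdot 20 = 400$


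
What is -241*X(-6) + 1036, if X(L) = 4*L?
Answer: 6820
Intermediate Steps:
-241*X(-6) + 1036 = -964*(-6) + 1036 = -241*(-24) + 1036 = 5784 + 1036 = 6820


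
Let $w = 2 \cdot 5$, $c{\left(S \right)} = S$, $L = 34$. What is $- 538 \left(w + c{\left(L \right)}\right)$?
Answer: $-23672$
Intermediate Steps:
$w = 10$
$- 538 \left(w + c{\left(L \right)}\right) = - 538 \left(10 + 34\right) = \left(-538\right) 44 = -23672$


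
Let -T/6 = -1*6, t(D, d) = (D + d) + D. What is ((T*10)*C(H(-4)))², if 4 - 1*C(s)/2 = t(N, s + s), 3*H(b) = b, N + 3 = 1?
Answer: 58982400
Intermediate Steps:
N = -2 (N = -3 + 1 = -2)
H(b) = b/3
t(D, d) = d + 2*D
C(s) = 16 - 4*s (C(s) = 8 - 2*((s + s) + 2*(-2)) = 8 - 2*(2*s - 4) = 8 - 2*(-4 + 2*s) = 8 + (8 - 4*s) = 16 - 4*s)
T = 36 (T = -(-6)*6 = -6*(-6) = 36)
((T*10)*C(H(-4)))² = ((36*10)*(16 - 4*(-4)/3))² = (360*(16 - 4*(-4/3)))² = (360*(16 + 16/3))² = (360*(64/3))² = 7680² = 58982400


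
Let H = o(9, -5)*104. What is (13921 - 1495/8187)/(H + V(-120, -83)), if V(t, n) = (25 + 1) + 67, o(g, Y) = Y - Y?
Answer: 113969732/761391 ≈ 149.69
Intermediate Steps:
o(g, Y) = 0
V(t, n) = 93 (V(t, n) = 26 + 67 = 93)
H = 0 (H = 0*104 = 0)
(13921 - 1495/8187)/(H + V(-120, -83)) = (13921 - 1495/8187)/(0 + 93) = (13921 - 1495*1/8187)/93 = (13921 - 1495/8187)*(1/93) = (113969732/8187)*(1/93) = 113969732/761391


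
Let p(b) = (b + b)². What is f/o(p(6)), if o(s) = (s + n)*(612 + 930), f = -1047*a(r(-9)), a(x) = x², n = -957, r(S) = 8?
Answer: 11168/208941 ≈ 0.053450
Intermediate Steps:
p(b) = 4*b² (p(b) = (2*b)² = 4*b²)
f = -67008 (f = -1047*8² = -1047*64 = -67008)
o(s) = -1475694 + 1542*s (o(s) = (s - 957)*(612 + 930) = (-957 + s)*1542 = -1475694 + 1542*s)
f/o(p(6)) = -67008/(-1475694 + 1542*(4*6²)) = -67008/(-1475694 + 1542*(4*36)) = -67008/(-1475694 + 1542*144) = -67008/(-1475694 + 222048) = -67008/(-1253646) = -67008*(-1/1253646) = 11168/208941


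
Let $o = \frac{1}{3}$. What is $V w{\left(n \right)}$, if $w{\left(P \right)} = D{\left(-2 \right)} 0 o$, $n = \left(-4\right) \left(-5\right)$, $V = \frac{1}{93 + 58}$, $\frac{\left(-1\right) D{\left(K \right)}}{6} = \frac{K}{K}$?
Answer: $0$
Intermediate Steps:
$o = \frac{1}{3} \approx 0.33333$
$D{\left(K \right)} = -6$ ($D{\left(K \right)} = - 6 \frac{K}{K} = \left(-6\right) 1 = -6$)
$V = \frac{1}{151} \approx 0.0066225$
$n = 20$
$w{\left(P \right)} = 0$ ($w{\left(P \right)} = \left(-6\right) 0 \cdot \frac{1}{3} = 0 \cdot \frac{1}{3} = 0$)
$V w{\left(n \right)} = \frac{1}{151} \cdot 0 = 0$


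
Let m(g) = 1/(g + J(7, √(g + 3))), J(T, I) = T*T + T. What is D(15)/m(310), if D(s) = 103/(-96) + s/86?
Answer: -226249/688 ≈ -328.85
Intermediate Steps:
D(s) = -103/96 + s/86 (D(s) = 103*(-1/96) + s*(1/86) = -103/96 + s/86)
J(T, I) = T + T² (J(T, I) = T² + T = T + T²)
m(g) = 1/(56 + g) (m(g) = 1/(g + 7*(1 + 7)) = 1/(g + 7*8) = 1/(g + 56) = 1/(56 + g))
D(15)/m(310) = (-103/96 + (1/86)*15)/(1/(56 + 310)) = (-103/96 + 15/86)/(1/366) = -3709/(4128*1/366) = -3709/4128*366 = -226249/688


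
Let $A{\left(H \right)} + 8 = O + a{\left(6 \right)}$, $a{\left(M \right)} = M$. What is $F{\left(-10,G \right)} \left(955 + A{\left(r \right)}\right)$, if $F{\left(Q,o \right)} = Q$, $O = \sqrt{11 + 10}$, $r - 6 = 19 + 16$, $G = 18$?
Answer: $-9530 - 10 \sqrt{21} \approx -9575.8$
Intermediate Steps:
$r = 41$ ($r = 6 + \left(19 + 16\right) = 6 + 35 = 41$)
$O = \sqrt{21} \approx 4.5826$
$A{\left(H \right)} = -2 + \sqrt{21}$ ($A{\left(H \right)} = -8 + \left(\sqrt{21} + 6\right) = -8 + \left(6 + \sqrt{21}\right) = -2 + \sqrt{21}$)
$F{\left(-10,G \right)} \left(955 + A{\left(r \right)}\right) = - 10 \left(955 - \left(2 - \sqrt{21}\right)\right) = - 10 \left(953 + \sqrt{21}\right) = -9530 - 10 \sqrt{21}$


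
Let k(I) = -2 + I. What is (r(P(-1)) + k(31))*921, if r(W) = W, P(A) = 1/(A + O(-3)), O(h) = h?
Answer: 105915/4 ≈ 26479.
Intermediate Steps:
P(A) = 1/(-3 + A) (P(A) = 1/(A - 3) = 1/(-3 + A))
(r(P(-1)) + k(31))*921 = (1/(-3 - 1) + (-2 + 31))*921 = (1/(-4) + 29)*921 = (-¼ + 29)*921 = (115/4)*921 = 105915/4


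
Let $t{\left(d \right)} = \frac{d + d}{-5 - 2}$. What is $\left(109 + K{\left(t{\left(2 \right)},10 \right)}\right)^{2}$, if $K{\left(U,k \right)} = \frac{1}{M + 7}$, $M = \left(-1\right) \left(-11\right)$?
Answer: $\frac{3853369}{324} \approx 11893.0$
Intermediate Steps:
$M = 11$
$t{\left(d \right)} = - \frac{2 d}{7}$ ($t{\left(d \right)} = \frac{2 d}{-7} = 2 d \left(- \frac{1}{7}\right) = - \frac{2 d}{7}$)
$K{\left(U,k \right)} = \frac{1}{18}$ ($K{\left(U,k \right)} = \frac{1}{11 + 7} = \frac{1}{18}$)
$\left(109 + K{\left(t{\left(2 \right)},10 \right)}\right)^{2} = \left(109 + \frac{1}{18}\right)^{2} = \left(\frac{1963}{18}\right)^{2} = \frac{3853369}{324}$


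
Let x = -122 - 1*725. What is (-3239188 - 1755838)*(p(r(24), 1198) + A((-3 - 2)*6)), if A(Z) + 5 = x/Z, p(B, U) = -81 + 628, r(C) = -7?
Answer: -42724954891/15 ≈ -2.8483e+9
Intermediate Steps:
p(B, U) = 547
x = -847 (x = -122 - 725 = -847)
A(Z) = -5 - 847/Z
(-3239188 - 1755838)*(p(r(24), 1198) + A((-3 - 2)*6)) = (-3239188 - 1755838)*(547 + (-5 - 847*1/(6*(-3 - 2)))) = -4995026*(547 + (-5 - 847/((-5*6)))) = -4995026*(547 + (-5 - 847/(-30))) = -4995026*(547 + (-5 - 847*(-1/30))) = -4995026*(547 + (-5 + 847/30)) = -4995026*(547 + 697/30) = -4995026*17107/30 = -42724954891/15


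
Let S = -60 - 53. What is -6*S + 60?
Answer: 738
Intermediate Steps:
S = -113
-6*S + 60 = -6*(-113) + 60 = 678 + 60 = 738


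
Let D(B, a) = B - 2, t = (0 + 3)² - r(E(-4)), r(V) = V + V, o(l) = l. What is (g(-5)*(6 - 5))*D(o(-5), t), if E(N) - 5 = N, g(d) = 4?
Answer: -28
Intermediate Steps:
E(N) = 5 + N
r(V) = 2*V
t = 7 (t = (0 + 3)² - 2*(5 - 4) = 3² - 2 = 9 - 1*2 = 9 - 2 = 7)
D(B, a) = -2 + B
(g(-5)*(6 - 5))*D(o(-5), t) = (4*(6 - 5))*(-2 - 5) = (4*1)*(-7) = 4*(-7) = -28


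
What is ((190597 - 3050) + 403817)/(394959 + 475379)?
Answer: 295682/435169 ≈ 0.67946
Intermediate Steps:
((190597 - 3050) + 403817)/(394959 + 475379) = (187547 + 403817)/870338 = 591364*(1/870338) = 295682/435169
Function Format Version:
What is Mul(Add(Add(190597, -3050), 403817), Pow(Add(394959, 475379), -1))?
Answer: Rational(295682, 435169) ≈ 0.67946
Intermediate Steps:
Mul(Add(Add(190597, -3050), 403817), Pow(Add(394959, 475379), -1)) = Mul(Add(187547, 403817), Pow(870338, -1)) = Mul(591364, Rational(1, 870338)) = Rational(295682, 435169)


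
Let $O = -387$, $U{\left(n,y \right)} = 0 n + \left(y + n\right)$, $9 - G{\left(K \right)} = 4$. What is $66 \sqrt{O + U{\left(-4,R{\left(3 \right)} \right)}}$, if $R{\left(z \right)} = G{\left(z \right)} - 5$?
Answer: $66 i \sqrt{391} \approx 1305.1 i$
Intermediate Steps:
$G{\left(K \right)} = 5$ ($G{\left(K \right)} = 9 - 4 = 5$)
$R{\left(z \right)} = 0$ ($R{\left(z \right)} = 5 - 5 = 0$)
$U{\left(n,y \right)} = n + y$ ($U{\left(n,y \right)} = 0 + \left(n + y\right) = n + y$)
$66 \sqrt{O + U{\left(-4,R{\left(3 \right)} \right)}} = 66 \sqrt{-387 + \left(-4 + 0\right)} = 66 \sqrt{-387 - 4} = 66 \sqrt{-391} = 66 i \sqrt{391}$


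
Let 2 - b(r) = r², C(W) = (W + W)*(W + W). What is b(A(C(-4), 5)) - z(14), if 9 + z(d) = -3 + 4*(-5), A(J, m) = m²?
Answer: -591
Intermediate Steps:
C(W) = 4*W² (C(W) = (2*W)*(2*W) = 4*W²)
z(d) = -32 (z(d) = -9 + (-3 + 4*(-5)) = -9 + (-3 - 20) = -9 - 23 = -32)
b(r) = 2 - r²
b(A(C(-4), 5)) - z(14) = (2 - (5²)²) - 1*(-32) = (2 - 1*25²) + 32 = (2 - 1*625) + 32 = (2 - 625) + 32 = -623 + 32 = -591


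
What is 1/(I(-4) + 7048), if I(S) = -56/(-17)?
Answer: 17/119872 ≈ 0.00014182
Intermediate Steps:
I(S) = 56/17 (I(S) = -56*(-1/17) = 56/17)
1/(I(-4) + 7048) = 1/(56/17 + 7048) = 1/(119872/17) = 17/119872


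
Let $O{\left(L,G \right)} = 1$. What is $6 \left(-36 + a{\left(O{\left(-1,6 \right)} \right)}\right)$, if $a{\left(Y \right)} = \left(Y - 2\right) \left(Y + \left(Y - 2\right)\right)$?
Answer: $-216$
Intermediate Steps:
$a{\left(Y \right)} = \left(-2 + Y\right) \left(-2 + 2 Y\right)$ ($a{\left(Y \right)} = \left(-2 + Y\right) \left(Y + \left(-2 + Y\right)\right) = \left(-2 + Y\right) \left(-2 + 2 Y\right)$)
$6 \left(-36 + a{\left(O{\left(-1,6 \right)} \right)}\right) = 6 \left(-36 + \left(4 - 6 + 2 \cdot 1^{2}\right)\right) = 6 \left(-36 + \left(4 - 6 + 2 \cdot 1\right)\right) = 6 \left(-36 + \left(4 - 6 + 2\right)\right) = 6 \left(-36 + 0\right) = 6 \left(-36\right) = -216$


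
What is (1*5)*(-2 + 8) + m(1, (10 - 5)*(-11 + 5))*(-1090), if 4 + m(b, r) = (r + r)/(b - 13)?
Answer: -1060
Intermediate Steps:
m(b, r) = -4 + 2*r/(-13 + b) (m(b, r) = -4 + (r + r)/(b - 13) = -4 + (2*r)/(-13 + b) = -4 + 2*r/(-13 + b))
(1*5)*(-2 + 8) + m(1, (10 - 5)*(-11 + 5))*(-1090) = (1*5)*(-2 + 8) + (2*(26 + (10 - 5)*(-11 + 5) - 2*1)/(-13 + 1))*(-1090) = 5*6 + (2*(26 + 5*(-6) - 2)/(-12))*(-1090) = 30 + (2*(-1/12)*(26 - 30 - 2))*(-1090) = 30 + (2*(-1/12)*(-6))*(-1090) = 30 + 1*(-1090) = 30 - 1090 = -1060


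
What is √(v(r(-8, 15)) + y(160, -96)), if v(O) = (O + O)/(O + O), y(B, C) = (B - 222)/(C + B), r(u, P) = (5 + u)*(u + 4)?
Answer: √2/8 ≈ 0.17678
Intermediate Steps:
r(u, P) = (4 + u)*(5 + u) (r(u, P) = (5 + u)*(4 + u) = (4 + u)*(5 + u))
y(B, C) = (-222 + B)/(B + C)
v(O) = 1 (v(O) = (2*O)/((2*O)) = (2*O)*(1/(2*O)) = 1)
√(v(r(-8, 15)) + y(160, -96)) = √(1 + (-222 + 160)/(160 - 96)) = √(1 - 62/64) = √(1 + (1/64)*(-62)) = √(1 - 31/32) = √(1/32) = √2/8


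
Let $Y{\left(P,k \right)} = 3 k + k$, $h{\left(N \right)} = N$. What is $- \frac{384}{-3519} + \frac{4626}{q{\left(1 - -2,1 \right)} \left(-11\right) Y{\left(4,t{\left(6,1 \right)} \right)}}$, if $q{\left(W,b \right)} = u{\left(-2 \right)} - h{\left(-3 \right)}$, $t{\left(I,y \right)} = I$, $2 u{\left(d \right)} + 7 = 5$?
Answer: $- \frac{893119}{103224} \approx -8.6522$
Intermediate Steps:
$u{\left(d \right)} = -1$ ($u{\left(d \right)} = - \frac{7}{2} + \frac{1}{2} \cdot 5 = - \frac{7}{2} + \frac{5}{2} = -1$)
$Y{\left(P,k \right)} = 4 k$
$q{\left(W,b \right)} = 2$ ($q{\left(W,b \right)} = -1 - -3 = -1 + 3 = 2$)
$- \frac{384}{-3519} + \frac{4626}{q{\left(1 - -2,1 \right)} \left(-11\right) Y{\left(4,t{\left(6,1 \right)} \right)}} = - \frac{384}{-3519} + \frac{4626}{2 \left(-11\right) 4 \cdot 6} = \left(-384\right) \left(- \frac{1}{3519}\right) + \frac{4626}{\left(-22\right) 24} = \frac{128}{1173} + \frac{4626}{-528} = \frac{128}{1173} + 4626 \left(- \frac{1}{528}\right) = \frac{128}{1173} - \frac{771}{88} = - \frac{893119}{103224}$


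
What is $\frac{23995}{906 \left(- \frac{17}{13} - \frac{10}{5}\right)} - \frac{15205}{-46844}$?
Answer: $- \frac{7009963375}{912474276} \approx -7.6824$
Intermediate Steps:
$\frac{23995}{906 \left(- \frac{17}{13} - \frac{10}{5}\right)} - \frac{15205}{-46844} = \frac{23995}{906 \left(\left(-17\right) \frac{1}{13} - 2\right)} - - \frac{15205}{46844} = \frac{23995}{906 \left(- \frac{17}{13} - 2\right)} + \frac{15205}{46844} = \frac{23995}{906 \left(- \frac{43}{13}\right)} + \frac{15205}{46844} = \frac{23995}{- \frac{38958}{13}} + \frac{15205}{46844} = 23995 \left(- \frac{13}{38958}\right) + \frac{15205}{46844} = - \frac{311935}{38958} + \frac{15205}{46844} = - \frac{7009963375}{912474276}$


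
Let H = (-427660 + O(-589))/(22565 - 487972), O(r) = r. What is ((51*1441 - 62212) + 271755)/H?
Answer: 131726004838/428249 ≈ 3.0759e+5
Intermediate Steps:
H = 428249/465407 (H = (-427660 - 589)/(22565 - 487972) = -428249/(-465407) = -428249*(-1/465407) = 428249/465407 ≈ 0.92016)
((51*1441 - 62212) + 271755)/H = ((51*1441 - 62212) + 271755)/(428249/465407) = ((73491 - 62212) + 271755)*(465407/428249) = (11279 + 271755)*(465407/428249) = 283034*(465407/428249) = 131726004838/428249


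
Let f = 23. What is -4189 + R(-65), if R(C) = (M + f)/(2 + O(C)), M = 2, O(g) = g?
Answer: -263932/63 ≈ -4189.4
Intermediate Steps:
R(C) = 25/(2 + C) (R(C) = (2 + 23)/(2 + C) = 25/(2 + C))
-4189 + R(-65) = -4189 + 25/(2 - 65) = -4189 + 25/(-63) = -4189 + 25*(-1/63) = -4189 - 25/63 = -263932/63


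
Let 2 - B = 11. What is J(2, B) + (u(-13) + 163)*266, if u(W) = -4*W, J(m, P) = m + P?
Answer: 57183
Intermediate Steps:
B = -9 (B = 2 - 1*11 = 2 - 11 = -9)
J(m, P) = P + m
J(2, B) + (u(-13) + 163)*266 = (-9 + 2) + (-4*(-13) + 163)*266 = -7 + (52 + 163)*266 = -7 + 215*266 = -7 + 57190 = 57183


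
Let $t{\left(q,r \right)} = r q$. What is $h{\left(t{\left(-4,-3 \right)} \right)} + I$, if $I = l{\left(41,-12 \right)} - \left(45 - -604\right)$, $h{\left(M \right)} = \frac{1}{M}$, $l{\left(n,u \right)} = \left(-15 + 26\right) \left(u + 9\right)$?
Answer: $- \frac{8183}{12} \approx -681.92$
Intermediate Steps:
$t{\left(q,r \right)} = q r$
$l{\left(n,u \right)} = 99 + 11 u$ ($l{\left(n,u \right)} = 11 \left(9 + u\right) = 99 + 11 u$)
$I = -682$ ($I = \left(99 + 11 \left(-12\right)\right) - \left(45 - -604\right) = \left(99 - 132\right) - \left(45 + 604\right) = -33 - 649 = -682$)
$h{\left(t{\left(-4,-3 \right)} \right)} + I = \frac{1}{\left(-4\right) \left(-3\right)} - 682 = \frac{1}{12} - 682 = - \frac{8183}{12}$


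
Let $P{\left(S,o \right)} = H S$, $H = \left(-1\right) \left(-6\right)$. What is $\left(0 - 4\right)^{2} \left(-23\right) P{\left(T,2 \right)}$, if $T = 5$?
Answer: $-11040$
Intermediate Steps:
$H = 6$
$P{\left(S,o \right)} = 6 S$
$\left(0 - 4\right)^{2} \left(-23\right) P{\left(T,2 \right)} = \left(0 - 4\right)^{2} \left(-23\right) 6 \cdot 5 = \left(-4\right)^{2} \left(-23\right) 30 = 16 \left(-23\right) 30 = \left(-368\right) 30 = -11040$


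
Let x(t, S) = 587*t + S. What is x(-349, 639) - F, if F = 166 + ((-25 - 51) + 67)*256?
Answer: -202086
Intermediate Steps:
x(t, S) = S + 587*t
F = -2138 (F = 166 + (-76 + 67)*256 = 166 - 9*256 = 166 - 2304 = -2138)
x(-349, 639) - F = (639 + 587*(-349)) - 1*(-2138) = (639 - 204863) + 2138 = -204224 + 2138 = -202086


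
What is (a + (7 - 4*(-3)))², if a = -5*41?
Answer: 34596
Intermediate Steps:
a = -205
(a + (7 - 4*(-3)))² = (-205 + (7 - 4*(-3)))² = (-205 + (7 + 12))² = (-205 + 19)² = (-186)² = 34596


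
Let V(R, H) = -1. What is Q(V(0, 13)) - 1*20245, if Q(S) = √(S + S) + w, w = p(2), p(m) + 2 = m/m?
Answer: -20246 + I*√2 ≈ -20246.0 + 1.4142*I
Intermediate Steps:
p(m) = -1 (p(m) = -2 + m/m = -2 + 1 = -1)
w = -1
Q(S) = -1 + √2*√S (Q(S) = √(S + S) - 1 = √(2*S) - 1 = √2*√S - 1 = -1 + √2*√S)
Q(V(0, 13)) - 1*20245 = (-1 + √2*√(-1)) - 1*20245 = (-1 + √2*I) - 20245 = (-1 + I*√2) - 20245 = -20246 + I*√2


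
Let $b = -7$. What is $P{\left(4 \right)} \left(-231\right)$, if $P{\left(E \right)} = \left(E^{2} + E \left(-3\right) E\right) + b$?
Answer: $9009$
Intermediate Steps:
$P{\left(E \right)} = -7 - 2 E^{2}$ ($P{\left(E \right)} = \left(E^{2} + E \left(-3\right) E\right) - 7 = \left(E^{2} + - 3 E E\right) - 7 = \left(E^{2} - 3 E^{2}\right) - 7 = - 2 E^{2} - 7 = -7 - 2 E^{2}$)
$P{\left(4 \right)} \left(-231\right) = \left(-7 - 2 \cdot 4^{2}\right) \left(-231\right) = \left(-7 - 32\right) \left(-231\right) = \left(-39\right) \left(-231\right) = 9009$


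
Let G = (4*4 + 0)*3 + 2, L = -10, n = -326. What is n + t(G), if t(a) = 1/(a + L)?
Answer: -13039/40 ≈ -325.98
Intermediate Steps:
G = 50 (G = (16 + 0)*3 + 2 = 16*3 + 2 = 48 + 2 = 50)
t(a) = 1/(-10 + a) (t(a) = 1/(a - 10) = 1/(-10 + a))
n + t(G) = -326 + 1/(-10 + 50) = -326 + 1/40 = -13039/40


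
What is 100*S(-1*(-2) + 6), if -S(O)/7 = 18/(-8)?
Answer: 1575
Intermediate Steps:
S(O) = 63/4 (S(O) = -126/(-8) = -126*(-1)/8 = -7*(-9/4) = 63/4)
100*S(-1*(-2) + 6) = 100*(63/4) = 1575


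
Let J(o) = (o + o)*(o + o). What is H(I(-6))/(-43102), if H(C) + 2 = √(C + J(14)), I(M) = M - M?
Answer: -13/21551 ≈ -0.00060322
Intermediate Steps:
I(M) = 0
J(o) = 4*o² (J(o) = (2*o)*(2*o) = 4*o²)
H(C) = -2 + √(784 + C) (H(C) = -2 + √(C + 4*14²) = -2 + √(C + 4*196) = -2 + √(C + 784) = -2 + √(784 + C))
H(I(-6))/(-43102) = (-2 + √(784 + 0))/(-43102) = (-2 + √784)*(-1/43102) = (-2 + 28)*(-1/43102) = 26*(-1/43102) = -13/21551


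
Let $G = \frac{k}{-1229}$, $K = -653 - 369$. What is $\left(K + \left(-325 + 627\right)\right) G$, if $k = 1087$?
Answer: $\frac{782640}{1229} \approx 636.81$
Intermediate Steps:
$K = -1022$ ($K = -653 - 369 = -1022$)
$G = - \frac{1087}{1229}$ ($G = \frac{1087}{-1229} = 1087 \left(- \frac{1}{1229}\right) = - \frac{1087}{1229} \approx -0.88446$)
$\left(K + \left(-325 + 627\right)\right) G = \left(-1022 + \left(-325 + 627\right)\right) \left(- \frac{1087}{1229}\right) = \left(-1022 + 302\right) \left(- \frac{1087}{1229}\right) = \left(-720\right) \left(- \frac{1087}{1229}\right) = \frac{782640}{1229}$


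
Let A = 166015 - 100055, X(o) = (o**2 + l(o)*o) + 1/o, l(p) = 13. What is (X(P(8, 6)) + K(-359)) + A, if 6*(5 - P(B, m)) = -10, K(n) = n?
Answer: 11831807/180 ≈ 65732.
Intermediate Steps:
P(B, m) = 20/3 (P(B, m) = 5 - 1/6*(-10) = 5 + 5/3 = 20/3)
X(o) = 1/o + o**2 + 13*o (X(o) = (o**2 + 13*o) + 1/o = 1/o + o**2 + 13*o)
A = 65960
(X(P(8, 6)) + K(-359)) + A = ((1 + (20/3)**2*(13 + 20/3))/(20/3) - 359) + 65960 = (3*(1 + (400/9)*(59/3))/20 - 359) + 65960 = (3*(1 + 23600/27)/20 - 359) + 65960 = ((3/20)*(23627/27) - 359) + 65960 = (23627/180 - 359) + 65960 = -40993/180 + 65960 = 11831807/180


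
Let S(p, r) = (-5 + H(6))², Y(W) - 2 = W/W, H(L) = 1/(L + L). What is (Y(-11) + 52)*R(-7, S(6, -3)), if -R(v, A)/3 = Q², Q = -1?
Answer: -165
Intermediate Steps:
H(L) = 1/(2*L)
Y(W) = 3 (Y(W) = 2 + W/W = 2 + 1 = 3)
S(p, r) = 3481/144 (S(p, r) = (-5 + (½)/6)² = (-5 + (½)*(⅙))² = (-5 + 1/12)² = (-59/12)² = 3481/144)
R(v, A) = -3 (R(v, A) = -3*(-1)² = -3*1 = -3)
(Y(-11) + 52)*R(-7, S(6, -3)) = (3 + 52)*(-3) = 55*(-3) = -165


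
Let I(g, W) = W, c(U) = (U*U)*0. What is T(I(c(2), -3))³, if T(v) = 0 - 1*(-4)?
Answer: 64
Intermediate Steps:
c(U) = 0 (c(U) = U²*0 = 0)
T(v) = 4 (T(v) = 0 + 4 = 4)
T(I(c(2), -3))³ = 4³ = 64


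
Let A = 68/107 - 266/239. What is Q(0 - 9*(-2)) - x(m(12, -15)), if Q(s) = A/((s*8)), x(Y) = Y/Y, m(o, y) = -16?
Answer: -615787/613752 ≈ -1.0033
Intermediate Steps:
A = -12210/25573 (A = 68*(1/107) - 266*1/239 = 68/107 - 266/239 = -12210/25573 ≈ -0.47746)
x(Y) = 1
Q(s) = -6105/(102292*s) (Q(s) = -12210*1/(8*s)/25573 = -6105/(102292*s))
Q(0 - 9*(-2)) - x(m(12, -15)) = -6105/(102292*(0 - 9*(-2))) - 1*1 = -6105/(102292*(0 + 18)) - 1 = -6105/102292/18 - 1 = -6105/102292*1/18 - 1 = -2035/613752 - 1 = -615787/613752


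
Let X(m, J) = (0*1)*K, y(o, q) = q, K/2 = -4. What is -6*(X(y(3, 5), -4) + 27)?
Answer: -162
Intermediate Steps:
K = -8 (K = 2*(-4) = -8)
X(m, J) = 0 (X(m, J) = (0*1)*(-8) = 0*(-8) = 0)
-6*(X(y(3, 5), -4) + 27) = -6*(0 + 27) = -6*27 = -162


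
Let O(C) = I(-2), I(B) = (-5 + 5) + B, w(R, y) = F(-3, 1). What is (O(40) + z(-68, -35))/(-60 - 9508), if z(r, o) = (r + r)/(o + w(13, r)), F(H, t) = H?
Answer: -15/90896 ≈ -0.00016502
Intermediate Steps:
w(R, y) = -3
z(r, o) = 2*r/(-3 + o) (z(r, o) = (r + r)/(o - 3) = (2*r)/(-3 + o) = 2*r/(-3 + o))
I(B) = B (I(B) = 0 + B = B)
O(C) = -2
(O(40) + z(-68, -35))/(-60 - 9508) = (-2 + 2*(-68)/(-3 - 35))/(-60 - 9508) = (-2 + 2*(-68)/(-38))/(-9568) = (-2 + 2*(-68)*(-1/38))*(-1/9568) = (-2 + 68/19)*(-1/9568) = (30/19)*(-1/9568) = -15/90896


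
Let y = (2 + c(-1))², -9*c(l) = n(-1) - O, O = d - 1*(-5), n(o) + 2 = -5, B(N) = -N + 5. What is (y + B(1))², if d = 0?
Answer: 18496/81 ≈ 228.35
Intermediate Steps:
B(N) = 5 - N
n(o) = -7 (n(o) = -2 - 5 = -7)
O = 5 (O = 0 - 1*(-5) = 0 + 5 = 5)
c(l) = 4/3 (c(l) = -(-7 - 1*5)/9 = -(-7 - 5)/9 = -⅑*(-12) = 4/3)
y = 100/9 (y = (2 + 4/3)² = (10/3)² = 100/9 ≈ 11.111)
(y + B(1))² = (100/9 + (5 - 1*1))² = (100/9 + (5 - 1))² = (100/9 + 4)² = (136/9)² = 18496/81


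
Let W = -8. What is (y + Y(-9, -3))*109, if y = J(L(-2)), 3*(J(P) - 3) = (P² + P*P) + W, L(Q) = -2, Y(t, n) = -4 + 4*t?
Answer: -4033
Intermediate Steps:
J(P) = ⅓ + 2*P²/3 (J(P) = 3 + ((P² + P*P) - 8)/3 = 3 + ((P² + P²) - 8)/3 = 3 + (2*P² - 8)/3 = 3 + (-8 + 2*P²)/3 = 3 + (-8/3 + 2*P²/3) = ⅓ + 2*P²/3)
y = 3 (y = ⅓ + (⅔)*(-2)² = ⅓ + (⅔)*4 = ⅓ + 8/3 = 3)
(y + Y(-9, -3))*109 = (3 + (-4 + 4*(-9)))*109 = (3 + (-4 - 36))*109 = (3 - 40)*109 = -37*109 = -4033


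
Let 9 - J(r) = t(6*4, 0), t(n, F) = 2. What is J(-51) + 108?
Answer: 115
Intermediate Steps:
J(r) = 7 (J(r) = 9 - 1*2 = 9 - 2 = 7)
J(-51) + 108 = 7 + 108 = 115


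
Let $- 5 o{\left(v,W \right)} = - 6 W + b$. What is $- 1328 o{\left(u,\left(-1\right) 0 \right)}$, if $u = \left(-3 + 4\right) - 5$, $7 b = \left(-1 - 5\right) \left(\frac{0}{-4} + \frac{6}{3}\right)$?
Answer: $- \frac{15936}{35} \approx -455.31$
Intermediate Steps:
$b = - \frac{12}{7}$ ($b = \frac{\left(-1 - 5\right) \left(\frac{0}{-4} + \frac{6}{3}\right)}{7} = \frac{\left(-6\right) \left(0 \left(- \frac{1}{4}\right) + 6 \cdot \frac{1}{3}\right)}{7} = \frac{\left(-6\right) \left(0 + 2\right)}{7} = \frac{\left(-6\right) 2}{7} = \frac{1}{7} \left(-12\right) = - \frac{12}{7} \approx -1.7143$)
$u = -4$ ($u = 1 - 5 = -4$)
$o{\left(v,W \right)} = \frac{12}{35} + \frac{6 W}{5}$ ($o{\left(v,W \right)} = - \frac{- 6 W - \frac{12}{7}}{5} = - \frac{- \frac{12}{7} - 6 W}{5} = \frac{12}{35} + \frac{6 W}{5}$)
$- 1328 o{\left(u,\left(-1\right) 0 \right)} = - 1328 \left(\frac{12}{35} + \frac{6 \left(\left(-1\right) 0\right)}{5}\right) = - 1328 \left(\frac{12}{35} + \frac{6}{5} \cdot 0\right) = - 1328 \left(\frac{12}{35} + 0\right) = \left(-1328\right) \frac{12}{35} = - \frac{15936}{35}$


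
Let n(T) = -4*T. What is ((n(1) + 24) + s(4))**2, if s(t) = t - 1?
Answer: 529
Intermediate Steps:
s(t) = -1 + t
((n(1) + 24) + s(4))**2 = ((-4*1 + 24) + (-1 + 4))**2 = ((-4 + 24) + 3)**2 = (20 + 3)**2 = 23**2 = 529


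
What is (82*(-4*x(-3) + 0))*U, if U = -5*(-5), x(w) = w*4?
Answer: 98400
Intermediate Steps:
x(w) = 4*w
U = 25
(82*(-4*x(-3) + 0))*U = (82*(-16*(-3) + 0))*25 = (82*(-4*(-12) + 0))*25 = (82*(48 + 0))*25 = (82*48)*25 = 3936*25 = 98400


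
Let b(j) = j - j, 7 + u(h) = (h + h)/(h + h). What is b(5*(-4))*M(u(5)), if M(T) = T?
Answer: 0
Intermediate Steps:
u(h) = -6 (u(h) = -7 + (h + h)/(h + h) = -7 + (2*h)/((2*h)) = -7 + (2*h)*(1/(2*h)) = -7 + 1 = -6)
b(j) = 0
b(5*(-4))*M(u(5)) = 0*(-6) = 0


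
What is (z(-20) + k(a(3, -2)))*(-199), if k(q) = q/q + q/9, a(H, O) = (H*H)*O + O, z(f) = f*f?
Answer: -714211/9 ≈ -79357.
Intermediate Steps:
z(f) = f**2
a(H, O) = O + O*H**2 (a(H, O) = H**2*O + O = O*H**2 + O = O + O*H**2)
k(q) = 1 + q/9 (k(q) = 1 + q*(1/9) = 1 + q/9)
(z(-20) + k(a(3, -2)))*(-199) = ((-20)**2 + (1 + (-2*(1 + 3**2))/9))*(-199) = (400 + (1 + (-2*(1 + 9))/9))*(-199) = (400 + (1 + (-2*10)/9))*(-199) = (400 + (1 + (1/9)*(-20)))*(-199) = (400 + (1 - 20/9))*(-199) = (400 - 11/9)*(-199) = (3589/9)*(-199) = -714211/9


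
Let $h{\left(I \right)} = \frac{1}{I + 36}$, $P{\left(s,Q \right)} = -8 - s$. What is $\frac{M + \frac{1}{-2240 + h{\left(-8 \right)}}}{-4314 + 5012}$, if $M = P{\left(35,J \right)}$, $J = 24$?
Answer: $- \frac{2696945}{43777862} \approx -0.061605$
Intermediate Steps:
$M = -43$ ($M = -8 - 35 = -43$)
$h{\left(I \right)} = \frac{1}{36 + I}$
$\frac{M + \frac{1}{-2240 + h{\left(-8 \right)}}}{-4314 + 5012} = \frac{-43 + \frac{1}{-2240 + \frac{1}{36 - 8}}}{-4314 + 5012} = \frac{-43 + \frac{1}{-2240 + \frac{1}{28}}}{698} = \left(-43 + \frac{1}{-2240 + \frac{1}{28}}\right) \frac{1}{698} = \left(-43 + \frac{1}{- \frac{62719}{28}}\right) \frac{1}{698} = \left(-43 - \frac{28}{62719}\right) \frac{1}{698} = \left(- \frac{2696945}{62719}\right) \frac{1}{698} = - \frac{2696945}{43777862}$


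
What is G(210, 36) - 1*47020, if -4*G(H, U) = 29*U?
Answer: -47281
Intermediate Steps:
G(H, U) = -29*U/4
G(210, 36) - 1*47020 = -29/4*36 - 1*47020 = -261 - 47020 = -47281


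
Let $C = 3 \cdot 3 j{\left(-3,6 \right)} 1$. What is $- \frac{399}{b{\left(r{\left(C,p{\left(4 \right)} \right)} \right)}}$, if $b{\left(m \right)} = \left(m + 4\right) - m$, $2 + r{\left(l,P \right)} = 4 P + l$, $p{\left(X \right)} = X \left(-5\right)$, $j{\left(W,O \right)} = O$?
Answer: $- \frac{399}{4} \approx -99.75$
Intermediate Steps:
$p{\left(X \right)} = - 5 X$
$C = 54$ ($C = 3 \cdot 3 \cdot 6 \cdot 1 = 3 \cdot 18 \cdot 1 = 54 \cdot 1 = 54$)
$r{\left(l,P \right)} = -2 + l + 4 P$ ($r{\left(l,P \right)} = -2 + \left(4 P + l\right) = -2 + \left(l + 4 P\right) = -2 + l + 4 P$)
$b{\left(m \right)} = 4$ ($b{\left(m \right)} = \left(4 + m\right) - m = 4$)
$- \frac{399}{b{\left(r{\left(C,p{\left(4 \right)} \right)} \right)}} = - \frac{399}{4}$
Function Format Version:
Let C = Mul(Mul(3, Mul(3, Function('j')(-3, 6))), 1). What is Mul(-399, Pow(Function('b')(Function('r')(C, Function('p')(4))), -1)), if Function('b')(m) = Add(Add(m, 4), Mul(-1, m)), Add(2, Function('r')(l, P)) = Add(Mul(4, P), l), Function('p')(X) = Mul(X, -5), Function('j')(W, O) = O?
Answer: Rational(-399, 4) ≈ -99.750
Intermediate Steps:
Function('p')(X) = Mul(-5, X)
C = 54 (C = Mul(Mul(3, Mul(3, 6)), 1) = Mul(Mul(3, 18), 1) = Mul(54, 1) = 54)
Function('r')(l, P) = Add(-2, l, Mul(4, P)) (Function('r')(l, P) = Add(-2, Add(Mul(4, P), l)) = Add(-2, Add(l, Mul(4, P))) = Add(-2, l, Mul(4, P)))
Function('b')(m) = 4 (Function('b')(m) = Add(Add(4, m), Mul(-1, m)) = 4)
Mul(-399, Pow(Function('b')(Function('r')(C, Function('p')(4))), -1)) = Mul(-399, Pow(4, -1)) = Mul(-399, Rational(1, 4)) = Rational(-399, 4)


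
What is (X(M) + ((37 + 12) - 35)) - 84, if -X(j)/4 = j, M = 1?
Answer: -74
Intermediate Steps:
X(j) = -4*j
(X(M) + ((37 + 12) - 35)) - 84 = (-4*1 + ((37 + 12) - 35)) - 84 = (-4 + (49 - 35)) - 84 = (-4 + 14) - 84 = 10 - 84 = -74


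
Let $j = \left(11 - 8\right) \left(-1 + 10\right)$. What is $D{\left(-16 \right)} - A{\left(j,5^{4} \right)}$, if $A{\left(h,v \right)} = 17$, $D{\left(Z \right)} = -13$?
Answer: $-30$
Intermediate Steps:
$j = 27$ ($j = 3 \cdot 9 = 27$)
$D{\left(-16 \right)} - A{\left(j,5^{4} \right)} = -13 - 17 = -30$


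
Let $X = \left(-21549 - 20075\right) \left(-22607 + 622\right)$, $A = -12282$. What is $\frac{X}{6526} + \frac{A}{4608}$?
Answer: $\frac{351393118399}{2505984} \approx 1.4022 \cdot 10^{5}$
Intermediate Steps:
$X = 915103640$ ($X = \left(-41624\right) \left(-21985\right) = 915103640$)
$\frac{X}{6526} + \frac{A}{4608} = \frac{915103640}{6526} - \frac{12282}{4608} = 915103640 \cdot \frac{1}{6526} - \frac{2047}{768} = \frac{457551820}{3263} - \frac{2047}{768} = \frac{351393118399}{2505984}$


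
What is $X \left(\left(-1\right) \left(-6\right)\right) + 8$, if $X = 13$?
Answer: $86$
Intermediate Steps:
$X \left(\left(-1\right) \left(-6\right)\right) + 8 = 13 \left(\left(-1\right) \left(-6\right)\right) + 8 = 13 \cdot 6 + 8 = 78 + 8 = 86$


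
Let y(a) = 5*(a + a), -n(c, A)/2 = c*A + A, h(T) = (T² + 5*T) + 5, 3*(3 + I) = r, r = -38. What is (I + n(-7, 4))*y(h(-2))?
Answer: -970/3 ≈ -323.33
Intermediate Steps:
I = -47/3 (I = -3 + (⅓)*(-38) = -3 - 38/3 = -47/3 ≈ -15.667)
h(T) = 5 + T² + 5*T
n(c, A) = -2*A - 2*A*c (n(c, A) = -2*(c*A + A) = -2*(A*c + A) = -2*(A + A*c) = -2*A - 2*A*c)
y(a) = 10*a (y(a) = 5*(2*a) = 10*a)
(I + n(-7, 4))*y(h(-2)) = (-47/3 - 2*4*(1 - 7))*(10*(5 + (-2)² + 5*(-2))) = (-47/3 - 2*4*(-6))*(10*(5 + 4 - 10)) = (-47/3 + 48)*(10*(-1)) = (97/3)*(-10) = -970/3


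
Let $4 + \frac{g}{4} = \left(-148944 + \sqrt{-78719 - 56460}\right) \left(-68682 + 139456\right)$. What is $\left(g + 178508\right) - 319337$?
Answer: $-42165591469 + 283096 i \sqrt{135179} \approx -4.2166 \cdot 10^{10} + 1.0408 \cdot 10^{8} i$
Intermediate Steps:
$g = -42165450640 + 283096 i \sqrt{135179}$ ($g = -16 + 4 \left(-148944 + \sqrt{-78719 - 56460}\right) \left(-68682 + 139456\right) = -16 + 4 \left(-148944 + \sqrt{-135179}\right) 70774 = -16 + 4 \left(-148944 + i \sqrt{135179}\right) 70774 = -16 + 4 \left(-10541362656 + 70774 i \sqrt{135179}\right) = -16 - \left(42165450624 - 283096 i \sqrt{135179}\right) = -42165450640 + 283096 i \sqrt{135179} \approx -4.2165 \cdot 10^{10} + 1.0408 \cdot 10^{8} i$)
$\left(g + 178508\right) - 319337 = \left(\left(-42165450640 + 283096 i \sqrt{135179}\right) + 178508\right) - 319337 = \left(-42165272132 + 283096 i \sqrt{135179}\right) - 319337 = -42165591469 + 283096 i \sqrt{135179}$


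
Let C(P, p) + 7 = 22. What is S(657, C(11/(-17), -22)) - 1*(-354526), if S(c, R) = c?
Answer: 355183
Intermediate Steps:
C(P, p) = 15 (C(P, p) = -7 + 22 = 15)
S(657, C(11/(-17), -22)) - 1*(-354526) = 657 - 1*(-354526) = 657 + 354526 = 355183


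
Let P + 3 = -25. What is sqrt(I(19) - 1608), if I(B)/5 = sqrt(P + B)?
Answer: sqrt(-1608 + 15*I) ≈ 0.187 + 40.1*I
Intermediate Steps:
P = -28 (P = -3 - 25 = -28)
I(B) = 5*sqrt(-28 + B)
sqrt(I(19) - 1608) = sqrt(5*sqrt(-28 + 19) - 1608) = sqrt(5*sqrt(-9) - 1608) = sqrt(5*(3*I) - 1608) = sqrt(15*I - 1608) = sqrt(-1608 + 15*I)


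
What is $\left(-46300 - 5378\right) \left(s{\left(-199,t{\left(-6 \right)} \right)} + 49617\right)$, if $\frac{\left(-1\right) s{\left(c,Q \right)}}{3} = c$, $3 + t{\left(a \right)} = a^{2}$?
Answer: $-2594959092$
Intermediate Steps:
$t{\left(a \right)} = -3 + a^{2}$
$s{\left(c,Q \right)} = - 3 c$
$\left(-46300 - 5378\right) \left(s{\left(-199,t{\left(-6 \right)} \right)} + 49617\right) = \left(-46300 - 5378\right) \left(\left(-3\right) \left(-199\right) + 49617\right) = - 51678 \left(597 + 49617\right) = \left(-51678\right) 50214 = -2594959092$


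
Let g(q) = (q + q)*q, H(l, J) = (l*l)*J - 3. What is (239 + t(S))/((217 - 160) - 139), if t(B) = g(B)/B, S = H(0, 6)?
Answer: -233/82 ≈ -2.8415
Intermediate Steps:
H(l, J) = -3 + J*l**2 (H(l, J) = l**2*J - 3 = J*l**2 - 3 = -3 + J*l**2)
g(q) = 2*q**2 (g(q) = (2*q)*q = 2*q**2)
S = -3 (S = -3 + 6*0**2 = -3 + 6*0 = -3 + 0 = -3)
t(B) = 2*B (t(B) = (2*B**2)/B = 2*B)
(239 + t(S))/((217 - 160) - 139) = (239 + 2*(-3))/((217 - 160) - 139) = (239 - 6)/(57 - 139) = 233/(-82) = 233*(-1/82) = -233/82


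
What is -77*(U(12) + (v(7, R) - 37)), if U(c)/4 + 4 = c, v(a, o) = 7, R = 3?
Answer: -154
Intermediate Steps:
U(c) = -16 + 4*c
-77*(U(12) + (v(7, R) - 37)) = -77*((-16 + 4*12) + (7 - 37)) = -77*((-16 + 48) - 30) = -77*(32 - 30) = -77*2 = -154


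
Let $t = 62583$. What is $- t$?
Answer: $-62583$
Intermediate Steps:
$- t = \left(-1\right) 62583 = -62583$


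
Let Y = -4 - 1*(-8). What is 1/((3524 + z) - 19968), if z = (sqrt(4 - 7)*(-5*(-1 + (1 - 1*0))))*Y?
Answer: -1/16444 ≈ -6.0812e-5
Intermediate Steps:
Y = 4 (Y = -4 + 8 = 4)
z = 0 (z = (sqrt(4 - 7)*(-5*(-1 + (1 - 1*0))))*4 = (sqrt(-3)*(-5*(-1 + (1 + 0))))*4 = ((I*sqrt(3))*(-5*(-1 + 1)))*4 = ((I*sqrt(3))*(-5*0))*4 = ((I*sqrt(3))*0)*4 = 0*4 = 0)
1/((3524 + z) - 19968) = 1/((3524 + 0) - 19968) = 1/(3524 - 19968) = 1/(-16444) = -1/16444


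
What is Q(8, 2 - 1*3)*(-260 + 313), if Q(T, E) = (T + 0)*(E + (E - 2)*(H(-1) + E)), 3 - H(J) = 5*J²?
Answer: 3392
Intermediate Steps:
H(J) = 3 - 5*J²
Q(T, E) = T*(E + (-2 + E)²) (Q(T, E) = (T + 0)*(E + (E - 2)*((3 - 5*(-1)²) + E)) = T*(E + (-2 + E)*((3 - 5*1) + E)) = T*(E + (-2 + E)*((3 - 5) + E)) = T*(E + (-2 + E)*(-2 + E)) = T*(E + (-2 + E)²))
Q(8, 2 - 1*3)*(-260 + 313) = (8*(4 + (2 - 1*3)² - 3*(2 - 1*3)))*(-260 + 313) = (8*(4 + (2 - 3)² - 3*(2 - 3)))*53 = (8*(4 + (-1)² - 3*(-1)))*53 = (8*(4 + 1 + 3))*53 = (8*8)*53 = 64*53 = 3392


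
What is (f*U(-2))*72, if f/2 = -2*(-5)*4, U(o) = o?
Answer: -11520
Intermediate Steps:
f = 80 (f = 2*(-2*(-5)*4) = 2*(10*4) = 2*40 = 80)
(f*U(-2))*72 = (80*(-2))*72 = -160*72 = -11520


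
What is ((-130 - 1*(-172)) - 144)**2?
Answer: 10404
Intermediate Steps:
((-130 - 1*(-172)) - 144)**2 = ((-130 + 172) - 144)**2 = (42 - 144)**2 = (-102)**2 = 10404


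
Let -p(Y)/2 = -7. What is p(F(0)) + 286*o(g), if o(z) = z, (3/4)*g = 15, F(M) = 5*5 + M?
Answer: 5734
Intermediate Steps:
F(M) = 25 + M
p(Y) = 14 (p(Y) = -2*(-7) = 14)
g = 20 (g = (4/3)*15 = 20)
p(F(0)) + 286*o(g) = 14 + 286*20 = 14 + 5720 = 5734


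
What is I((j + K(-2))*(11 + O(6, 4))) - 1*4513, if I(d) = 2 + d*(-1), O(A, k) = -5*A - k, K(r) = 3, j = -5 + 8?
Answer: -4373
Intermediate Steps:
j = 3
O(A, k) = -k - 5*A
I(d) = 2 - d
I((j + K(-2))*(11 + O(6, 4))) - 1*4513 = (2 - (3 + 3)*(11 + (-1*4 - 5*6))) - 1*4513 = (2 - 6*(11 + (-4 - 30))) - 4513 = (2 - 6*(11 - 34)) - 4513 = (2 - 6*(-23)) - 4513 = (2 - 1*(-138)) - 4513 = (2 + 138) - 4513 = 140 - 4513 = -4373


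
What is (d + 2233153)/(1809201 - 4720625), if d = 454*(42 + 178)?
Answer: -2333033/2911424 ≈ -0.80134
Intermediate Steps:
d = 99880 (d = 454*220 = 99880)
(d + 2233153)/(1809201 - 4720625) = (99880 + 2233153)/(1809201 - 4720625) = 2333033/(-2911424) = 2333033*(-1/2911424) = -2333033/2911424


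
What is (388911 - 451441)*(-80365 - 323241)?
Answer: 25237483180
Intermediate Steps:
(388911 - 451441)*(-80365 - 323241) = -62530*(-403606) = 25237483180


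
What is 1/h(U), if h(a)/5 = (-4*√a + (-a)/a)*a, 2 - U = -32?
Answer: 1/92310 - 2*√34/46155 ≈ -0.00024184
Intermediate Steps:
U = 34 (U = 2 - 1*(-32) = 2 + 32 = 34)
h(a) = 5*a*(-1 - 4*√a) (h(a) = 5*((-4*√a + (-a)/a)*a) = 5*((-4*√a - 1)*a) = 5*((-1 - 4*√a)*a) = 5*(a*(-1 - 4*√a)) = 5*a*(-1 - 4*√a))
1/h(U) = 1/(-680*√34 - 5*34) = 1/(-680*√34 - 170) = 1/(-170 - 680*√34)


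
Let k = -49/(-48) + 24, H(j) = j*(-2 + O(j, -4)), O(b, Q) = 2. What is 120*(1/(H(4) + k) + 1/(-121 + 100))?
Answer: -7720/8407 ≈ -0.91828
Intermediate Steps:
H(j) = 0 (H(j) = j*(-2 + 2) = j*0 = 0)
k = 1201/48 (k = -49*(-1/48) + 24 = 49/48 + 24 = 1201/48 ≈ 25.021)
120*(1/(H(4) + k) + 1/(-121 + 100)) = 120*(1/(0 + 1201/48) + 1/(-121 + 100)) = 120*(1/(1201/48) + 1/(-21)) = 120*(48/1201 - 1/21) = 120*(-193/25221) = -7720/8407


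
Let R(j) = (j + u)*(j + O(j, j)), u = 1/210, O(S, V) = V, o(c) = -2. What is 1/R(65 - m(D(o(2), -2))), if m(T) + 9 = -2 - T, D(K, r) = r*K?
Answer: 21/268816 ≈ 7.8120e-5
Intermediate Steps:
u = 1/210 ≈ 0.0047619
D(K, r) = K*r
m(T) = -11 - T (m(T) = -9 + (-2 - T) = -11 - T)
R(j) = 2*j*(1/210 + j) (R(j) = (j + 1/210)*(j + j) = (1/210 + j)*(2*j) = 2*j*(1/210 + j))
1/R(65 - m(D(o(2), -2))) = 1/((65 - (-11 - (-2)*(-2)))*(1 + 210*(65 - (-11 - (-2)*(-2))))/105) = 1/((65 - (-11 - 1*4))*(1 + 210*(65 - (-11 - 1*4)))/105) = 1/((65 - (-11 - 4))*(1 + 210*(65 - (-11 - 4)))/105) = 1/((65 - 1*(-15))*(1 + 210*(65 - 1*(-15)))/105) = 1/((65 + 15)*(1 + 210*(65 + 15))/105) = 1/((1/105)*80*(1 + 210*80)) = 1/((1/105)*80*(1 + 16800)) = 1/((1/105)*80*16801) = 1/(268816/21) = 21/268816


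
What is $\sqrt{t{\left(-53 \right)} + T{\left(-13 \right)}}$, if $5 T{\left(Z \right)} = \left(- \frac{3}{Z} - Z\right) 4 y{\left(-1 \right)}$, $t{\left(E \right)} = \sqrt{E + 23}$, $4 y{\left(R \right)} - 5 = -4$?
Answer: $\frac{\sqrt{11180 + 4225 i \sqrt{30}}}{65} \approx 2.0891 + 1.3109 i$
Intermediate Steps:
$y{\left(R \right)} = \frac{1}{4}$ ($y{\left(R \right)} = \frac{5}{4} + \frac{1}{4} \left(-4\right) = \frac{5}{4} - 1 = \frac{1}{4}$)
$t{\left(E \right)} = \sqrt{23 + E}$
$T{\left(Z \right)} = - \frac{3}{5 Z} - \frac{Z}{5}$ ($T{\left(Z \right)} = \frac{\left(- \frac{3}{Z} - Z\right) 4 \cdot \frac{1}{4}}{5} = \frac{\left(- Z - \frac{3}{Z}\right) 4 \cdot \frac{1}{4}}{5} = \frac{\left(- \frac{12}{Z} - 4 Z\right) \frac{1}{4}}{5} = \frac{- Z - \frac{3}{Z}}{5} = - \frac{3}{5 Z} - \frac{Z}{5}$)
$\sqrt{t{\left(-53 \right)} + T{\left(-13 \right)}} = \sqrt{\sqrt{23 - 53} + \frac{-3 - \left(-13\right)^{2}}{5 \left(-13\right)}} = \sqrt{\sqrt{-30} + \frac{1}{5} \left(- \frac{1}{13}\right) \left(-3 - 169\right)} = \sqrt{i \sqrt{30} + \frac{1}{5} \left(- \frac{1}{13}\right) \left(-3 - 169\right)} = \sqrt{i \sqrt{30} + \frac{1}{5} \left(- \frac{1}{13}\right) \left(-172\right)} = \sqrt{i \sqrt{30} + \frac{172}{65}} = \sqrt{\frac{172}{65} + i \sqrt{30}}$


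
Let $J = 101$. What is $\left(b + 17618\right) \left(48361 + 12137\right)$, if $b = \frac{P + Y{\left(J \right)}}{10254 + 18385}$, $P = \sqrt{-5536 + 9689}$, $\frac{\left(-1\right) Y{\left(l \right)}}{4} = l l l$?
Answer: $\frac{30275661347604}{28639} + \frac{60498 \sqrt{4153}}{28639} \approx 1.0571 \cdot 10^{9}$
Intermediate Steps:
$Y{\left(l \right)} = - 4 l^{3}$ ($Y{\left(l \right)} = - 4 l l l = - 4 l^{2} l = - 4 l^{3}$)
$P = \sqrt{4153} \approx 64.444$
$b = - \frac{4121204}{28639} + \frac{\sqrt{4153}}{28639}$ ($b = \frac{\sqrt{4153} - 4 \cdot 101^{3}}{10254 + 18385} = \frac{\sqrt{4153} - 4121204}{28639} = \left(\sqrt{4153} - 4121204\right) \frac{1}{28639} = \left(-4121204 + \sqrt{4153}\right) \frac{1}{28639} = - \frac{4121204}{28639} + \frac{\sqrt{4153}}{28639} \approx -143.9$)
$\left(b + 17618\right) \left(48361 + 12137\right) = \left(\left(- \frac{4121204}{28639} + \frac{\sqrt{4153}}{28639}\right) + 17618\right) \left(48361 + 12137\right) = \left(\frac{500440698}{28639} + \frac{\sqrt{4153}}{28639}\right) 60498 = \frac{30275661347604}{28639} + \frac{60498 \sqrt{4153}}{28639}$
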